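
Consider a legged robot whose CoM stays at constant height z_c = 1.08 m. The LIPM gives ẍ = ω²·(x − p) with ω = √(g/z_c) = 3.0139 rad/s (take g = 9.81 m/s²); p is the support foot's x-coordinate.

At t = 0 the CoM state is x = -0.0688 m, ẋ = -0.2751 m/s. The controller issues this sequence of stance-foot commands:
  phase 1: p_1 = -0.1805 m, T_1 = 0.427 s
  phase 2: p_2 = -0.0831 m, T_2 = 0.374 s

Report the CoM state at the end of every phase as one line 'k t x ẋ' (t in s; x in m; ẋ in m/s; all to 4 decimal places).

phase 1: p=-0.1805, T=0.427, ωT=1.286935, cosh=1.948893, sinh=1.672777; start (x,ẋ)=(-0.068800, -0.275100) → end (x,ẋ)=(-0.115495, 0.027004)
phase 2: p=-0.0831, T=0.374, ωT=1.127199, cosh=1.705468, sinh=1.381528; start (x,ẋ)=(-0.115495, 0.027004) → end (x,ẋ)=(-0.125970, -0.088830)

1 0.4270 -0.1155 0.0270
2 0.8010 -0.1260 -0.0888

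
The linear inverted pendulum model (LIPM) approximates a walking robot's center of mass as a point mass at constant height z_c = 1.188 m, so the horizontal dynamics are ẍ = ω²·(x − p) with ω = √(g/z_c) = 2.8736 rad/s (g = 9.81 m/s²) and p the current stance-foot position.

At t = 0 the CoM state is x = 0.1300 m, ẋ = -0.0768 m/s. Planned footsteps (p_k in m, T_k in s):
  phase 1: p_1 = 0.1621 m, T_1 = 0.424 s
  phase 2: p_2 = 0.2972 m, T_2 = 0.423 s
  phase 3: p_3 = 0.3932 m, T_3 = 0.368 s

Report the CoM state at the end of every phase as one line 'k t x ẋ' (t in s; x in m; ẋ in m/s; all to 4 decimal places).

phase 1: p=0.1621, T=0.424, ωT=1.218406, cosh=1.838748, sinh=1.543047; start (x,ẋ)=(0.130000, -0.076800) → end (x,ẋ)=(0.061837, -0.283550)
phase 2: p=0.2972, T=0.423, ωT=1.215533, cosh=1.834321, sinh=1.537769; start (x,ẋ)=(0.061837, -0.283550) → end (x,ẋ)=(-0.286270, -1.560177)
phase 3: p=0.3932, T=0.368, ωT=1.057485, cosh=1.613224, sinh=1.265896; start (x,ẋ)=(-0.286270, -1.560177) → end (x,ẋ)=(-1.390237, -4.988610)

1 0.4240 0.0618 -0.2836
2 0.8470 -0.2863 -1.5602
3 1.2150 -1.3902 -4.9886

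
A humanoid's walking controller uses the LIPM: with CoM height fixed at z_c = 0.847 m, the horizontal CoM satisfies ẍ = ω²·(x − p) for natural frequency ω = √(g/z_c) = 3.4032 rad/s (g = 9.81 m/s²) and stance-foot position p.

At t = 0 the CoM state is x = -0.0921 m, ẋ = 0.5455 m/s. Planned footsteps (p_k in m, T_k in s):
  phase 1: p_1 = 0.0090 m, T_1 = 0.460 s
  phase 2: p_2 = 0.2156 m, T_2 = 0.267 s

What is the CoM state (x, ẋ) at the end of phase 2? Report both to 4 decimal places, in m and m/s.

phase 1: p=0.0090, T=0.460, ωT=1.565472, cosh=2.496961, sinh=2.287972; start (x,ẋ)=(-0.092100, 0.545500) → end (x,ẋ)=(0.123297, 0.574885)
phase 2: p=0.2156, T=0.267, ωT=0.908654, cosh=1.442024, sinh=1.038958; start (x,ẋ)=(0.123297, 0.574885) → end (x,ẋ)=(0.258002, 0.502634)

x = 0.2580, ẋ = 0.5026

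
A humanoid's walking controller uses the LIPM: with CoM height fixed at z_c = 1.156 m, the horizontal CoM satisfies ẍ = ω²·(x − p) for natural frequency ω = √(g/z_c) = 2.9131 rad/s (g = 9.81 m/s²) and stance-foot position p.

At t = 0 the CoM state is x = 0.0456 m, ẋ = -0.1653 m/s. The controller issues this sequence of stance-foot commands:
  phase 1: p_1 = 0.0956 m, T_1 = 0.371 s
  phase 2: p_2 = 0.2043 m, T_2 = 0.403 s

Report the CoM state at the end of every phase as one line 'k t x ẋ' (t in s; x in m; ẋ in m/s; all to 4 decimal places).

phase 1: p=0.0956, T=0.371, ωT=1.080760, cosh=1.643128, sinh=1.303791; start (x,ẋ)=(0.045600, -0.165300) → end (x,ẋ)=(-0.060538, -0.461513)
phase 2: p=0.2043, T=0.403, ωT=1.173979, cosh=1.771987, sinh=1.462853; start (x,ẋ)=(-0.060538, -0.461513) → end (x,ẋ)=(-0.496745, -1.946386)

1 0.3710 -0.0605 -0.4615
2 0.7740 -0.4967 -1.9464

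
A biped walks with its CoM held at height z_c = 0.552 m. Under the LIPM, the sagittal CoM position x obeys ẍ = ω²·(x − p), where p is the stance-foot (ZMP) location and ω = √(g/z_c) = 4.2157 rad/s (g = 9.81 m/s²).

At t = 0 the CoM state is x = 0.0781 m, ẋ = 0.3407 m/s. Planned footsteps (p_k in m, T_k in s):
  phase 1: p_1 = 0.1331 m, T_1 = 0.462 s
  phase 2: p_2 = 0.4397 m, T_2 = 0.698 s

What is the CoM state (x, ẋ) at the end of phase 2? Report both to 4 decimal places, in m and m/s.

phase 1: p=0.1331, T=0.462, ωT=1.947653, cosh=3.577411, sinh=3.434803; start (x,ẋ)=(0.078100, 0.340700) → end (x,ẋ)=(0.213933, 0.422419)
phase 2: p=0.4397, T=0.698, ωT=2.942559, cosh=9.508519, sinh=9.455788; start (x,ẋ)=(0.213933, 0.422419) → end (x,ẋ)=(-0.759531, -4.983136)

x = -0.7595, ẋ = -4.9831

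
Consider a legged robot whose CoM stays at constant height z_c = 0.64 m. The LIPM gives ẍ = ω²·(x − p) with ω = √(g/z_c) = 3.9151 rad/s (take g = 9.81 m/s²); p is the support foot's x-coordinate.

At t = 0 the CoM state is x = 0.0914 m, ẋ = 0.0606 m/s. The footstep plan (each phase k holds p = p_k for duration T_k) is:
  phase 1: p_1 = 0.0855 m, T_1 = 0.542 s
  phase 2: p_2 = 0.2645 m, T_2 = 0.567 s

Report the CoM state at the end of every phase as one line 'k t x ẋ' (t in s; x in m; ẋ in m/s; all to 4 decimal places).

1 0.5420 0.1742 0.3516
2 1.1090 0.2522 0.0286

phase 1: p=0.0855, T=0.542, ωT=2.121984, cosh=4.233739, sinh=4.113945; start (x,ẋ)=(0.091400, 0.060600) → end (x,ẋ)=(0.174157, 0.351593)
phase 2: p=0.2645, T=0.567, ωT=2.219862, cosh=4.657341, sinh=4.548717; start (x,ẋ)=(0.174157, 0.351593) → end (x,ẋ)=(0.252236, 0.028597)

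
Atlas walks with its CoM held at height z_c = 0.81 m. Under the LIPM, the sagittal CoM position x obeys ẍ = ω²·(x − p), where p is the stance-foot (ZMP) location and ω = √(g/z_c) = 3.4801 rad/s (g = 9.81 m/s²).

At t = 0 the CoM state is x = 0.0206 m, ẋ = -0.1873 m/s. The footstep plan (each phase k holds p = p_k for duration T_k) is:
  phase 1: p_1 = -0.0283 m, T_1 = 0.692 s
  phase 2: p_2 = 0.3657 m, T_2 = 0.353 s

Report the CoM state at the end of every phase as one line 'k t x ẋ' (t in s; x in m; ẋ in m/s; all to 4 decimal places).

phase 1: p=-0.0283, T=0.692, ωT=2.408229, cosh=5.602119, sinh=5.512144; start (x,ẋ)=(0.020600, -0.187300) → end (x,ẋ)=(-0.051022, -0.111237)
phase 2: p=0.3657, T=0.353, ωT=1.228475, cosh=1.854378, sinh=1.561639; start (x,ẋ)=(-0.051022, -0.111237) → end (x,ẋ)=(-0.456975, -2.471017)

1 0.6920 -0.0510 -0.1112
2 1.0450 -0.4570 -2.4710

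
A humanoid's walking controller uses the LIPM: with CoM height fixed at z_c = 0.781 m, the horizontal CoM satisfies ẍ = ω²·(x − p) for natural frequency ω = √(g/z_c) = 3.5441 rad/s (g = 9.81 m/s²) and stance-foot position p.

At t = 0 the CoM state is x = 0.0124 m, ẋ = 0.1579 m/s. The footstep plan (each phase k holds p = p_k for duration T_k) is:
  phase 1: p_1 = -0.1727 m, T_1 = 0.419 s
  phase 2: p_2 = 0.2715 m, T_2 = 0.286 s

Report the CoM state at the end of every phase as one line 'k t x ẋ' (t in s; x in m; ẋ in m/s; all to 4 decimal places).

phase 1: p=-0.1727, T=0.419, ωT=1.484978, cosh=2.320688, sinh=2.094180; start (x,ẋ)=(0.012400, 0.157900) → end (x,ẋ)=(0.350161, 1.740246)
phase 2: p=0.2715, T=0.286, ωT=1.013613, cosh=1.559222, sinh=1.196316; start (x,ẋ)=(0.350161, 1.740246) → end (x,ẋ)=(0.981573, 3.046941)

1 0.4190 0.3502 1.7402
2 0.7050 0.9816 3.0469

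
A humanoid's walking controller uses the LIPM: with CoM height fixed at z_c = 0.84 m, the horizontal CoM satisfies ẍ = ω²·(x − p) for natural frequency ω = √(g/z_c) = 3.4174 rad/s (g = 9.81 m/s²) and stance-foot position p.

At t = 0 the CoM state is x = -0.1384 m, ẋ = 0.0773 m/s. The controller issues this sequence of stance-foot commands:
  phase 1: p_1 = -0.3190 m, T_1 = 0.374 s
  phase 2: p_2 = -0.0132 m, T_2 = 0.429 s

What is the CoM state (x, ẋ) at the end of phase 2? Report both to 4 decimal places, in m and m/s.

x = 0.8744, ẋ = 3.2398

phase 1: p=-0.3190, T=0.374, ωT=1.278108, cosh=1.934202, sinh=1.655638; start (x,ẋ)=(-0.138400, 0.077300) → end (x,ẋ)=(0.067767, 1.171344)
phase 2: p=-0.0132, T=0.429, ωT=1.466065, cosh=2.281492, sinh=2.050660; start (x,ẋ)=(0.067767, 1.171344) → end (x,ẋ)=(0.874407, 3.239822)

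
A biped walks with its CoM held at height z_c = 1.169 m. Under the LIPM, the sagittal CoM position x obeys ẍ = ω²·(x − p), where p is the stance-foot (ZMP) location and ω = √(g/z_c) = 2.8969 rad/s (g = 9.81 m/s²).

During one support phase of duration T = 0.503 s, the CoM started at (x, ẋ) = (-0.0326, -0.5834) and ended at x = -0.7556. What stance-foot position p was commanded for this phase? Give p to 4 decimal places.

ωT = 2.8969·0.503 = 1.457141; cosh(ωT) = 2.263283, sinh(ωT) = 2.030382
x(T) = p + (x₀−p)·cosh(ωT) + (ẋ₀/ω)·sinh(ωT) ⇒ p·(1 − cosh) = x(T) − x₀·cosh − (ẋ₀/ω)·sinh
numerator   = -0.7556 − (-0.0326)·2.263283 − (-0.5834/2.8969)·2.030382 = -0.272923
denominator = 1 − 2.263283 = -1.263283
p = -0.272923 / -1.263283 = 0.2160

p = 0.2160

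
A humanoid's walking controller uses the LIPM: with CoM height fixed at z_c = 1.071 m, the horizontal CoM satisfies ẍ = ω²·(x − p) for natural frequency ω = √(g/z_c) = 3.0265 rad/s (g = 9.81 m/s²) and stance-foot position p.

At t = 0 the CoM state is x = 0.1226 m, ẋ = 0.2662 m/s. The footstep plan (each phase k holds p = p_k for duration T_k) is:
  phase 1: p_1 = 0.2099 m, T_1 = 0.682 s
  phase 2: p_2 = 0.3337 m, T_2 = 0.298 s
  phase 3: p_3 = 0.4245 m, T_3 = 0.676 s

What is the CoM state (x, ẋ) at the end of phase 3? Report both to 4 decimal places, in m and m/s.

phase 1: p=0.2099, T=0.682, ωT=2.064073, cosh=4.002464, sinh=3.875528; start (x,ẋ)=(0.122600, 0.266200) → end (x,ẋ)=(0.201362, 0.041489)
phase 2: p=0.3337, T=0.298, ωT=0.901897, cosh=1.435036, sinh=1.029237; start (x,ẋ)=(0.201362, 0.041489) → end (x,ẋ)=(0.157900, -0.352691)
phase 3: p=0.4245, T=0.676, ωT=2.045914, cosh=3.932744, sinh=3.803482; start (x,ẋ)=(0.157900, -0.352691) → end (x,ẋ)=(-1.067206, -4.455940)

x = -1.0672, ẋ = -4.4559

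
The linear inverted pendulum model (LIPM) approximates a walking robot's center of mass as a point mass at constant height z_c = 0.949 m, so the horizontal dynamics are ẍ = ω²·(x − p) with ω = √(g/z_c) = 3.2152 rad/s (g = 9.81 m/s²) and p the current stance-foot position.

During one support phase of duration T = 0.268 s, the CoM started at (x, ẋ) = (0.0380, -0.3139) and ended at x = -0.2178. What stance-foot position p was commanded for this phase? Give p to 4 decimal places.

ωT = 3.2152·0.268 = 0.861674; cosh(ωT) = 1.394787, sinh(ωT) = 0.972332
x(T) = p + (x₀−p)·cosh(ωT) + (ẋ₀/ω)·sinh(ωT) ⇒ p·(1 − cosh) = x(T) − x₀·cosh − (ẋ₀/ω)·sinh
numerator   = -0.2178 − (0.0380)·1.394787 − (-0.3139/3.2152)·0.972332 = -0.175873
denominator = 1 − 1.394787 = -0.394787
p = -0.175873 / -0.394787 = 0.4455

p = 0.4455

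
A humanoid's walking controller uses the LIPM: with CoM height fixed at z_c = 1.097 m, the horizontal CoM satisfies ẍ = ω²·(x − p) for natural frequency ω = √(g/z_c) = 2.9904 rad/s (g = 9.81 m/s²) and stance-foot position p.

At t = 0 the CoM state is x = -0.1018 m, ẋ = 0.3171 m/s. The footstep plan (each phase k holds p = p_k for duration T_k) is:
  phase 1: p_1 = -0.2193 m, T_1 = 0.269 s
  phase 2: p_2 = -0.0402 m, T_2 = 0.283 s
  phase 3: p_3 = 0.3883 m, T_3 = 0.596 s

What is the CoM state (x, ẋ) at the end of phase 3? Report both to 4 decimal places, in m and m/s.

phase 1: p=-0.2193, T=0.269, ωT=0.804418, cosh=1.341371, sinh=0.894023; start (x,ẋ)=(-0.101800, 0.317100) → end (x,ẋ)=(0.033113, 0.739483)
phase 2: p=-0.0402, T=0.283, ωT=0.846283, cosh=1.379987, sinh=0.950980; start (x,ẋ)=(0.033113, 0.739483) → end (x,ẋ)=(0.296134, 1.228965)
phase 3: p=0.3883, T=0.596, ωT=1.782278, cosh=3.055818, sinh=2.887564; start (x,ẋ)=(0.296134, 1.228965) → end (x,ẋ)=(1.293361, 2.959647)

x = 1.2934, ẋ = 2.9596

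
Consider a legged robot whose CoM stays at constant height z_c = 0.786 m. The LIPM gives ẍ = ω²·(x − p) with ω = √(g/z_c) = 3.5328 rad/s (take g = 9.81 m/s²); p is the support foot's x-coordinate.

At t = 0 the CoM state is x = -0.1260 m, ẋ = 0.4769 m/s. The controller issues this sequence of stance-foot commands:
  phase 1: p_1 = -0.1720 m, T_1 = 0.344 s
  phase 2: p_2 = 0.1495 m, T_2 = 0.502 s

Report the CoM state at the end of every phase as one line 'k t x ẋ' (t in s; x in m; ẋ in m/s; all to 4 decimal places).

phase 1: p=-0.1720, T=0.344, ωT=1.215283, cosh=1.833937, sinh=1.537311; start (x,ẋ)=(-0.126000, 0.476900) → end (x,ẋ)=(0.119886, 1.124431)
phase 2: p=0.1495, T=0.502, ωT=1.773466, cosh=3.030489, sinh=2.860745; start (x,ẋ)=(0.119886, 1.124431) → end (x,ẋ)=(0.970283, 3.108284)

1 0.3440 0.1199 1.1244
2 0.8460 0.9703 3.1083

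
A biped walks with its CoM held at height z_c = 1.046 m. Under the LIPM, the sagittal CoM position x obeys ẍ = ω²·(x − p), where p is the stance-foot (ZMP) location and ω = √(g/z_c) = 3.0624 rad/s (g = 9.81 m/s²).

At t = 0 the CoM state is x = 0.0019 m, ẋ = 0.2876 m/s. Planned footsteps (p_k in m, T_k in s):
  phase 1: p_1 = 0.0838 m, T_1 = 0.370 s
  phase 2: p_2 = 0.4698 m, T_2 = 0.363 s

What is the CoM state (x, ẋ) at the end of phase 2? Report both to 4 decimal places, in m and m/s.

x = -0.1329, ẋ = -1.3998

phase 1: p=0.0838, T=0.370, ωT=1.133088, cosh=1.713634, sinh=1.391597; start (x,ẋ)=(0.001900, 0.287600) → end (x,ẋ)=(0.074143, 0.143814)
phase 2: p=0.4698, T=0.363, ωT=1.111651, cosh=1.684194, sinh=1.355179; start (x,ẋ)=(0.074143, 0.143814) → end (x,ẋ)=(-0.132923, -1.399806)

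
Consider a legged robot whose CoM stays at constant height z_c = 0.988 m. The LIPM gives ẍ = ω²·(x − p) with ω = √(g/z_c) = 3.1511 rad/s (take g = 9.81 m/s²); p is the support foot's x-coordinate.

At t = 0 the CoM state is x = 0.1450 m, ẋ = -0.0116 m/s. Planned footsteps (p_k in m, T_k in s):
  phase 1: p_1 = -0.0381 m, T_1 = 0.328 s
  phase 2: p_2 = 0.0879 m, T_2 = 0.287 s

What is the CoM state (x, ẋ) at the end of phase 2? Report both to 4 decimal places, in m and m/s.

phase 1: p=-0.0381, T=0.328, ωT=1.033561, cosh=1.583398, sinh=1.227660; start (x,ẋ)=(0.145000, -0.011600) → end (x,ẋ)=(0.247301, 0.689951)
phase 2: p=0.0879, T=0.287, ωT=0.904366, cosh=1.437582, sinh=1.032783; start (x,ẋ)=(0.247301, 0.689951) → end (x,ẋ)=(0.543185, 1.510615)

x = 0.5432, ẋ = 1.5106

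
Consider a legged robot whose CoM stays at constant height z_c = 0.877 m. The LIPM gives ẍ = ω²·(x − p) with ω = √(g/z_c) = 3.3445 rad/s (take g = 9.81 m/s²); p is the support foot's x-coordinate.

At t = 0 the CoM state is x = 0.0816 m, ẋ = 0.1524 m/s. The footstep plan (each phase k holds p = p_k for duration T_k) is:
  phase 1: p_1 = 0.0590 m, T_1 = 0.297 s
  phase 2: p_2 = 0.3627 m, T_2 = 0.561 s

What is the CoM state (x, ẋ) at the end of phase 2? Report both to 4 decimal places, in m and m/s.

phase 1: p=0.0590, T=0.297, ωT=0.993316, cosh=1.535261, sinh=1.164914; start (x,ẋ)=(0.081600, 0.152400) → end (x,ẋ)=(0.146779, 0.322025)
phase 2: p=0.3627, T=0.561, ωT=1.876265, cosh=3.341116, sinh=3.187954; start (x,ẋ)=(0.146779, 0.322025) → end (x,ẋ)=(-0.051766, -1.226254)

x = -0.0518, ẋ = -1.2263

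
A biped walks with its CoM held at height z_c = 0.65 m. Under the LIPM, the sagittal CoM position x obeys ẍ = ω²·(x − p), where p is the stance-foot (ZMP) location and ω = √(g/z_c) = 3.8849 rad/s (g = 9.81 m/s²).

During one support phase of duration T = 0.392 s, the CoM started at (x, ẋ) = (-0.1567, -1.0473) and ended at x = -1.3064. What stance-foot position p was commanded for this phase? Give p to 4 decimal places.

p = 0.2435

ωT = 3.8849·0.392 = 1.522881; cosh(ωT) = 2.401749, sinh(ωT) = 2.183667
x(T) = p + (x₀−p)·cosh(ωT) + (ẋ₀/ω)·sinh(ωT) ⇒ p·(1 − cosh) = x(T) − x₀·cosh − (ẋ₀/ω)·sinh
numerator   = -1.3064 − (-0.1567)·2.401749 − (-1.0473/3.8849)·2.183667 = -0.341368
denominator = 1 − 2.401749 = -1.401749
p = -0.341368 / -1.401749 = 0.2435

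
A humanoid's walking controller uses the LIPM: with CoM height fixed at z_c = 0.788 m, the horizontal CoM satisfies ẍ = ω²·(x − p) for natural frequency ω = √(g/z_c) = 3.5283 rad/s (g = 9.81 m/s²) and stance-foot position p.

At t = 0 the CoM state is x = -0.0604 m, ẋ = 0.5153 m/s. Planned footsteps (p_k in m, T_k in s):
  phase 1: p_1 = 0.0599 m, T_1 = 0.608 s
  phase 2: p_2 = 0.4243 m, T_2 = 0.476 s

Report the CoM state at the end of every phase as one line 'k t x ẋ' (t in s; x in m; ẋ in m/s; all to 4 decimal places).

1 0.6080 0.1543 0.4431
2 1.0840 0.0002 -1.2361

phase 1: p=0.0599, T=0.608, ωT=2.145206, cosh=4.330424, sinh=4.213380; start (x,ẋ)=(-0.060400, 0.515300) → end (x,ẋ)=(0.154304, 0.443079)
phase 2: p=0.4243, T=0.476, ωT=1.679471, cosh=2.774595, sinh=2.588122; start (x,ẋ)=(0.154304, 0.443079) → end (x,ẋ)=(0.000185, -1.236146)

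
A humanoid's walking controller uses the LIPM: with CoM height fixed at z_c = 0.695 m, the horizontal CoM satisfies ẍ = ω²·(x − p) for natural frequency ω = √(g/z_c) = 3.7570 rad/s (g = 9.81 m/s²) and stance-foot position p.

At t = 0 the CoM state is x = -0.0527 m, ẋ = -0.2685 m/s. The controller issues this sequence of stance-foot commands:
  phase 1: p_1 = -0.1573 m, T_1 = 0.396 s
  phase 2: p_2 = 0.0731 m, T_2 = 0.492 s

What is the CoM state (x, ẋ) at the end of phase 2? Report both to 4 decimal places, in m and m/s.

phase 1: p=-0.1573, T=0.396, ωT=1.487772, cosh=2.326548, sinh=2.100673; start (x,ẋ)=(-0.052700, -0.268500) → end (x,ẋ)=(-0.064071, 0.200849)
phase 2: p=0.0731, T=0.492, ωT=1.848444, cosh=3.253707, sinh=3.096225; start (x,ẋ)=(-0.064071, 0.200849) → end (x,ẋ)=(-0.207690, -0.942141)

x = -0.2077, ẋ = -0.9421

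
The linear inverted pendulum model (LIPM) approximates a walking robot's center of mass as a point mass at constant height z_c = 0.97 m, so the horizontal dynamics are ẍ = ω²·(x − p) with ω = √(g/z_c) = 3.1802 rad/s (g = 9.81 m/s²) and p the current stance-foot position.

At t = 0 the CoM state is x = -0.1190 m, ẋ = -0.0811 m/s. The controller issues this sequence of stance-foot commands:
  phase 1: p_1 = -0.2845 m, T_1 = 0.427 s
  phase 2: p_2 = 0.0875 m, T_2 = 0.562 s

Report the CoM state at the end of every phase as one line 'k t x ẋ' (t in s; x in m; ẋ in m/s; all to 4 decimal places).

1 0.4270 0.0122 0.7874
2 0.9890 0.5752 1.7228

phase 1: p=-0.2845, T=0.427, ωT=1.357945, cosh=2.072693, sinh=1.815504; start (x,ẋ)=(-0.119000, -0.081100) → end (x,ẋ)=(0.012232, 0.787446)
phase 2: p=0.0875, T=0.562, ωT=1.787272, cosh=3.070277, sinh=2.902861; start (x,ẋ)=(0.012232, 0.787446) → end (x,ẋ)=(0.575182, 1.722833)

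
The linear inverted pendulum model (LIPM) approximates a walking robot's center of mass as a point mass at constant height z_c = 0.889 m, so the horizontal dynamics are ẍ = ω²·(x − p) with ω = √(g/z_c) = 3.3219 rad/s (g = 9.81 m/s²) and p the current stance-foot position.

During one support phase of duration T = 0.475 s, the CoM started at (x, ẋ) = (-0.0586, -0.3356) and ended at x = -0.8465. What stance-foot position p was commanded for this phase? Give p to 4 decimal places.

p = 0.3043

ωT = 3.3219·0.475 = 1.577902; cosh(ωT) = 2.525595, sinh(ωT) = 2.319188
x(T) = p + (x₀−p)·cosh(ωT) + (ẋ₀/ω)·sinh(ωT) ⇒ p·(1 − cosh) = x(T) − x₀·cosh − (ẋ₀/ω)·sinh
numerator   = -0.8465 − (-0.0586)·2.525595 − (-0.3356/3.3219)·2.319188 = -0.464201
denominator = 1 − 2.525595 = -1.525595
p = -0.464201 / -1.525595 = 0.3043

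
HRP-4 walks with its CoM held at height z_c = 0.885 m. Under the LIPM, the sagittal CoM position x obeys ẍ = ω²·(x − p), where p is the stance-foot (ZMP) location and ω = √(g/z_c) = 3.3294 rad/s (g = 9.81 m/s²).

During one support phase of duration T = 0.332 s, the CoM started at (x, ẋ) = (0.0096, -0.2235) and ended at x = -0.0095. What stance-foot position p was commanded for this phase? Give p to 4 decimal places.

ωT = 3.3294·0.332 = 1.105361; cosh(ωT) = 1.675703, sinh(ωT) = 1.344611
x(T) = p + (x₀−p)·cosh(ωT) + (ẋ₀/ω)·sinh(ωT) ⇒ p·(1 − cosh) = x(T) − x₀·cosh − (ẋ₀/ω)·sinh
numerator   = -0.0095 − (0.0096)·1.675703 − (-0.2235/3.3294)·1.344611 = 0.064676
denominator = 1 − 1.675703 = -0.675703
p = 0.064676 / -0.675703 = -0.0957

p = -0.0957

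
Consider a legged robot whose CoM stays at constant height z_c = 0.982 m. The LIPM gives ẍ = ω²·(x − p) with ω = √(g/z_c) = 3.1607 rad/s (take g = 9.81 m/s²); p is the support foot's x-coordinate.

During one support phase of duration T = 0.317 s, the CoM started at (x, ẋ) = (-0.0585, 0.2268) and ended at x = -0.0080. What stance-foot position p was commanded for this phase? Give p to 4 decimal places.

ωT = 3.1607·0.317 = 1.001942; cosh(ωT) = 1.545366, sinh(ωT) = 1.178200
x(T) = p + (x₀−p)·cosh(ωT) + (ẋ₀/ω)·sinh(ωT) ⇒ p·(1 − cosh) = x(T) − x₀·cosh − (ẋ₀/ω)·sinh
numerator   = -0.0080 − (-0.0585)·1.545366 − (0.2268/3.1607)·1.178200 = -0.002139
denominator = 1 − 1.545366 = -0.545366
p = -0.002139 / -0.545366 = 0.0039

p = 0.0039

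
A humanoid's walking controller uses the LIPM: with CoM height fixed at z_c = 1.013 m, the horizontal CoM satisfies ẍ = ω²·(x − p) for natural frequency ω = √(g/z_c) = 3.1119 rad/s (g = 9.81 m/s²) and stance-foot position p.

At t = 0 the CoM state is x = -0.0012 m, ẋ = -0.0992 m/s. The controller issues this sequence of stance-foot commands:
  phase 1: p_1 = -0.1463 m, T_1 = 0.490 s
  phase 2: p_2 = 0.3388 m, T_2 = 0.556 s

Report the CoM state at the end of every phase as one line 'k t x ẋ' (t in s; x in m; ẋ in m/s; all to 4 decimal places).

phase 1: p=-0.1463, T=0.490, ωT=1.524831, cosh=2.406012, sinh=2.188355; start (x,ẋ)=(-0.001200, -0.099200) → end (x,ẋ)=(0.133053, 0.749446)
phase 2: p=0.3388, T=0.556, ωT=1.730216, cosh=2.909560, sinh=2.732314; start (x,ẋ)=(0.133053, 0.749446) → end (x,ẋ)=(0.398196, 0.431154)

1 0.4900 0.1331 0.7494
2 1.0460 0.3982 0.4312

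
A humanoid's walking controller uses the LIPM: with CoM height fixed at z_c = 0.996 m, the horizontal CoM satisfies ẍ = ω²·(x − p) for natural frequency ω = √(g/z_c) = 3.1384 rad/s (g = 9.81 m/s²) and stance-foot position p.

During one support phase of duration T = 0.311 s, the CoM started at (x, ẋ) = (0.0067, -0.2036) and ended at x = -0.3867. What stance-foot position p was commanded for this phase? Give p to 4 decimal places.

p = 0.6267

ωT = 3.1384·0.311 = 0.976042; cosh(ωT) = 1.515366, sinh(ωT) = 1.138566
x(T) = p + (x₀−p)·cosh(ωT) + (ẋ₀/ω)·sinh(ωT) ⇒ p·(1 − cosh) = x(T) − x₀·cosh − (ẋ₀/ω)·sinh
numerator   = -0.3867 − (0.0067)·1.515366 − (-0.2036/3.1384)·1.138566 = -0.322990
denominator = 1 − 1.515366 = -0.515366
p = -0.322990 / -0.515366 = 0.6267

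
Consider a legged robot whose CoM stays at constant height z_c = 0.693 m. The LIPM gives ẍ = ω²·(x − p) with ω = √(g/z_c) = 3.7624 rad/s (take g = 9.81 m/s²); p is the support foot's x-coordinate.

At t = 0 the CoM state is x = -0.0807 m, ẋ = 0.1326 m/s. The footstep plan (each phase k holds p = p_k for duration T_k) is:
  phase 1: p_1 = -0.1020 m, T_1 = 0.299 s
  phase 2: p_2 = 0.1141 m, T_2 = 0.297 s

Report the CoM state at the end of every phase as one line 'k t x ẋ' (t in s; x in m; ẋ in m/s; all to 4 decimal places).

phase 1: p=-0.1020, T=0.299, ωT=1.124958, cosh=1.702376, sinh=1.377710; start (x,ẋ)=(-0.080700, 0.132600) → end (x,ẋ)=(-0.017184, 0.336144)
phase 2: p=0.1141, T=0.297, ωT=1.117433, cosh=1.692057, sinh=1.364939; start (x,ẋ)=(-0.017184, 0.336144) → end (x,ẋ)=(0.013907, -0.105428)

1 0.2990 -0.0172 0.3361
2 0.5960 0.0139 -0.1054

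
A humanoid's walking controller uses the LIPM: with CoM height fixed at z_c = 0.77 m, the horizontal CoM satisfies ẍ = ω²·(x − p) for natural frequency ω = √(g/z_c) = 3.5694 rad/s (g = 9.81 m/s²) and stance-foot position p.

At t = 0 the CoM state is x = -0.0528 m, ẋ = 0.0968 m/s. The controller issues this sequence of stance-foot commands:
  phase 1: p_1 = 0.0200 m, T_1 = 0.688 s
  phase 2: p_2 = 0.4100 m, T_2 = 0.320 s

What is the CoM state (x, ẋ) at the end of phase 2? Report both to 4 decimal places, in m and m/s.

phase 1: p=0.0200, T=0.688, ωT=2.455747, cosh=5.870469, sinh=5.784670; start (x,ẋ)=(-0.052800, 0.096800) → end (x,ẋ)=(-0.250493, -0.934899)
phase 2: p=0.4100, T=0.320, ωT=1.142208, cosh=1.726397, sinh=1.407283; start (x,ẋ)=(-0.250493, -0.934899) → end (x,ẋ)=(-1.098870, -4.931767)

x = -1.0989, ẋ = -4.9318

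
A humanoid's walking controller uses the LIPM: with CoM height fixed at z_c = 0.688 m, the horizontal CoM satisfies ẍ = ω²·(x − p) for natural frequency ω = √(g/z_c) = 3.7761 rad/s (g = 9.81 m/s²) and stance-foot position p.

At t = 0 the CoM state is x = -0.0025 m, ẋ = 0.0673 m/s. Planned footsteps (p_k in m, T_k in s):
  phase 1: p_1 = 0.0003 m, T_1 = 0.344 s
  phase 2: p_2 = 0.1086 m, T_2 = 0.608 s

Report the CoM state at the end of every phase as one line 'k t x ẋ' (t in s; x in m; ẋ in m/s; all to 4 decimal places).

1 0.3440 0.0250 0.1146
2 0.9520 -0.1615 -0.9767

phase 1: p=0.0003, T=0.344, ωT=1.298978, cosh=1.969180, sinh=1.696370; start (x,ẋ)=(-0.002500, 0.067300) → end (x,ẋ)=(0.025020, 0.114590)
phase 2: p=0.1086, T=0.608, ωT=2.295869, cosh=5.016868, sinh=4.916194; start (x,ẋ)=(0.025020, 0.114590) → end (x,ẋ)=(-0.161522, -0.976699)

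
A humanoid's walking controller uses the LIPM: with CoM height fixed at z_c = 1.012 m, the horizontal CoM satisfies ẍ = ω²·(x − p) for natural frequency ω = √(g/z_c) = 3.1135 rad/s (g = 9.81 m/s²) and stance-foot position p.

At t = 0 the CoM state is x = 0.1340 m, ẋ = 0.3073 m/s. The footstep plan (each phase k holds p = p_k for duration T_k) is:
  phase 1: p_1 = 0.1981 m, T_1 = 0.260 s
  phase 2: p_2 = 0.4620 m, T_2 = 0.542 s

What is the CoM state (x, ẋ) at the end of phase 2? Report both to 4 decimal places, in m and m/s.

phase 1: p=0.1981, T=0.260, ωT=0.809510, cosh=1.345941, sinh=0.900865; start (x,ẋ)=(0.134000, 0.307300) → end (x,ẋ)=(0.200740, 0.233817)
phase 2: p=0.4620, T=0.542, ωT=1.687517, cosh=2.795510, sinh=2.610531; start (x,ẋ)=(0.200740, 0.233817) → end (x,ẋ)=(-0.072310, -1.469855)

x = -0.0723, ẋ = -1.4699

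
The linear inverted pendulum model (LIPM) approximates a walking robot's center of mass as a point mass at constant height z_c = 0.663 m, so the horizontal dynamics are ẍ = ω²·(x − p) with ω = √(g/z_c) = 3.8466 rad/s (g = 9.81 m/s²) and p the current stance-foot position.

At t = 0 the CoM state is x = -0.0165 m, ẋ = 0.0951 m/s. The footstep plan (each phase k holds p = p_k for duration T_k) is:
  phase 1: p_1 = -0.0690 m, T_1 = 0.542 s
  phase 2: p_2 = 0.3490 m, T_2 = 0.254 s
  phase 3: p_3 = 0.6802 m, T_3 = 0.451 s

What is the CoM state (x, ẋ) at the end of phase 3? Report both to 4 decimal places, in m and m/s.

phase 1: p=-0.0690, T=0.542, ωT=2.084857, cosh=4.083884, sinh=3.959559; start (x,ẋ)=(-0.016500, 0.095100) → end (x,ẋ)=(0.243297, 1.187996)
phase 2: p=0.3490, T=0.254, ωT=0.977036, cosh=1.516498, sinh=1.140073; start (x,ẋ)=(0.243297, 1.187996) → end (x,ẋ)=(0.540805, 1.338042)
phase 3: p=0.6802, T=0.451, ωT=1.734817, cosh=2.922160, sinh=2.745728; start (x,ẋ)=(0.540805, 1.338042) → end (x,ẋ)=(1.227968, 2.437723)

x = 1.2280, ẋ = 2.4377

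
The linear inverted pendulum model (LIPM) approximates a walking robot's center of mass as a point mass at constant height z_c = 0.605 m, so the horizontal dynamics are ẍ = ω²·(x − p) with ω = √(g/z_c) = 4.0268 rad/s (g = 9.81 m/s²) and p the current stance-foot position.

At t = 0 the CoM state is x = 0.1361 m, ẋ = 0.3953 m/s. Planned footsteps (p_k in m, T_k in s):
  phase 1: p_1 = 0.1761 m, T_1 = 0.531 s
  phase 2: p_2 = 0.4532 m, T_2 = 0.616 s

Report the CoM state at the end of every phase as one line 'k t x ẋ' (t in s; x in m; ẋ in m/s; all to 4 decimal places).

phase 1: p=0.1761, T=0.531, ωT=2.138231, cosh=4.301138, sinh=4.183275; start (x,ẋ)=(0.136100, 0.395300) → end (x,ẋ)=(0.414715, 1.026432)
phase 2: p=0.4532, T=0.616, ωT=2.480509, cosh=6.015521, sinh=5.931821; start (x,ẋ)=(0.414715, 1.026432) → end (x,ẋ)=(1.733715, 5.255263)

1 0.5310 0.4147 1.0264
2 1.1470 1.7337 5.2553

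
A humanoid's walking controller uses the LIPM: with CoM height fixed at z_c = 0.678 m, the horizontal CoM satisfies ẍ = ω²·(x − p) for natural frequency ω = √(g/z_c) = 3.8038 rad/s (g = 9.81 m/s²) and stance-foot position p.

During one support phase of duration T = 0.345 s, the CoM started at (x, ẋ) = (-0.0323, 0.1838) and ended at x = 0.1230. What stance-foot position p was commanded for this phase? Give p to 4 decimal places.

p = -0.1049

ωT = 3.8038·0.345 = 1.312311; cosh(ωT) = 1.991973, sinh(ωT) = 1.722776
x(T) = p + (x₀−p)·cosh(ωT) + (ẋ₀/ω)·sinh(ωT) ⇒ p·(1 − cosh) = x(T) − x₀·cosh − (ẋ₀/ω)·sinh
numerator   = 0.1230 − (-0.0323)·1.991973 − (0.1838/3.8038)·1.722776 = 0.104096
denominator = 1 − 1.991973 = -0.991973
p = 0.104096 / -0.991973 = -0.1049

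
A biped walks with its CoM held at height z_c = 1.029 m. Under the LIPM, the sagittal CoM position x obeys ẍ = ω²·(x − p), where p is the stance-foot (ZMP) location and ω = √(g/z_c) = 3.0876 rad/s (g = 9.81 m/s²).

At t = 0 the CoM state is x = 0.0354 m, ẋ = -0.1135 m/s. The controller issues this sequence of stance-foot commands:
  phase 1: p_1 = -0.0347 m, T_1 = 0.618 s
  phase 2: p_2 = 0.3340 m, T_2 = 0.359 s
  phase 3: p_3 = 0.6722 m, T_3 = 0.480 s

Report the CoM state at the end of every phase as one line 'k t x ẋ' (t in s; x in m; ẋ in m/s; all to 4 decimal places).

1 0.6180 0.0856 0.3225
2 0.9770 0.0577 -0.4936
3 1.4570 -1.0838 -5.1030

phase 1: p=-0.0347, T=0.618, ωT=1.908137, cosh=3.444437, sinh=3.296081; start (x,ẋ)=(0.035400, -0.113500) → end (x,ẋ)=(0.085591, 0.322463)
phase 2: p=0.3340, T=0.359, ωT=1.108448, cosh=1.679862, sinh=1.349792; start (x,ẋ)=(0.085591, 0.322463) → end (x,ẋ)=(0.057677, -0.493579)
phase 3: p=0.6722, T=0.480, ωT=1.482048, cosh=2.314562, sinh=2.087390; start (x,ẋ)=(0.057677, -0.493579) → end (x,ẋ)=(-1.083839, -5.103036)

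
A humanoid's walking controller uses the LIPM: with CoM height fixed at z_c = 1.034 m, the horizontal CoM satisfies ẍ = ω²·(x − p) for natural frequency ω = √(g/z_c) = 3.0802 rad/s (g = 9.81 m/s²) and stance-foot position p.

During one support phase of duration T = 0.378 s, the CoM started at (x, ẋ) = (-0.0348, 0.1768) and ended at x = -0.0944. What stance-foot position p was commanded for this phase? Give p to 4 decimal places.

p = 0.1533

ωT = 3.0802·0.378 = 1.164316; cosh(ωT) = 1.757933, sinh(ωT) = 1.445797
x(T) = p + (x₀−p)·cosh(ωT) + (ẋ₀/ω)·sinh(ωT) ⇒ p·(1 − cosh) = x(T) − x₀·cosh − (ẋ₀/ω)·sinh
numerator   = -0.0944 − (-0.0348)·1.757933 − (0.1768/3.0802)·1.445797 = -0.116211
denominator = 1 − 1.757933 = -0.757933
p = -0.116211 / -0.757933 = 0.1533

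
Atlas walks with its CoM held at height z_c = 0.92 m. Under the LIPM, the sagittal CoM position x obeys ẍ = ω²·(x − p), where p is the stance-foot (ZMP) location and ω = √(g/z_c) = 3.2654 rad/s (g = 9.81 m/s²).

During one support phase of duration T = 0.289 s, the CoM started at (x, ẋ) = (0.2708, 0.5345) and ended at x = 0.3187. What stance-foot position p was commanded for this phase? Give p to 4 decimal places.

ωT = 3.2654·0.289 = 0.943701; cosh(ωT) = 1.479329, sinh(ωT) = 1.090144
x(T) = p + (x₀−p)·cosh(ωT) + (ẋ₀/ω)·sinh(ωT) ⇒ p·(1 − cosh) = x(T) − x₀·cosh − (ẋ₀/ω)·sinh
numerator   = 0.3187 − (0.2708)·1.479329 − (0.5345/3.2654)·1.090144 = -0.260343
denominator = 1 − 1.479329 = -0.479329
p = -0.260343 / -0.479329 = 0.5431

p = 0.5431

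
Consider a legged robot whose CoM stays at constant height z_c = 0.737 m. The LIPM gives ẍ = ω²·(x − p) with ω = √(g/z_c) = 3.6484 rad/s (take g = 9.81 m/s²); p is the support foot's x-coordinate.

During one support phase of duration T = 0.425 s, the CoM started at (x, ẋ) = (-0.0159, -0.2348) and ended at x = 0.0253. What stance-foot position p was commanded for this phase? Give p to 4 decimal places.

ωT = 3.6484·0.425 = 1.550570; cosh(ωT) = 2.463142, sinh(ωT) = 2.251015
x(T) = p + (x₀−p)·cosh(ωT) + (ẋ₀/ω)·sinh(ωT) ⇒ p·(1 − cosh) = x(T) − x₀·cosh − (ẋ₀/ω)·sinh
numerator   = 0.0253 − (-0.0159)·2.463142 − (-0.2348/3.6484)·2.251015 = 0.209332
denominator = 1 − 2.463142 = -1.463142
p = 0.209332 / -1.463142 = -0.1431

p = -0.1431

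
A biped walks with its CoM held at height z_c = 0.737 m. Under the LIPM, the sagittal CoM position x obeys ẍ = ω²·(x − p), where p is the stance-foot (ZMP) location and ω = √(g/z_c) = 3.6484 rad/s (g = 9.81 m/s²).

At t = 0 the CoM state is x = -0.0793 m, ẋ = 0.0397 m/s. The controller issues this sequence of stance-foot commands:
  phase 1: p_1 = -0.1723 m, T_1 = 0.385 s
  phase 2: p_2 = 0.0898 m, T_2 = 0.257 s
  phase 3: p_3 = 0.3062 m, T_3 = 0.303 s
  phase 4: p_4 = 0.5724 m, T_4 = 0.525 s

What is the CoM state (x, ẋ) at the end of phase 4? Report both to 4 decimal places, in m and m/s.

x = 1.6420, ẋ = 4.1007

phase 1: p=-0.1723, T=0.385, ωT=1.404634, cosh=2.159746, sinh=1.914289; start (x,ẋ)=(-0.079300, 0.039700) → end (x,ẋ)=(0.049387, 0.735263)
phase 2: p=0.0898, T=0.257, ωT=0.937639, cosh=1.472748, sinh=1.081196; start (x,ẋ)=(0.049387, 0.735263) → end (x,ẋ)=(0.248175, 0.923440)
phase 3: p=0.3062, T=0.303, ωT=1.105465, cosh=1.675843, sinh=1.344786; start (x,ẋ)=(0.248175, 0.923440) → end (x,ẋ)=(0.549336, 1.262852)
phase 4: p=0.5724, T=0.525, ωT=1.915410, cosh=3.468502, sinh=3.321220; start (x,ẋ)=(0.549336, 1.262852) → end (x,ẋ)=(1.642005, 4.100734)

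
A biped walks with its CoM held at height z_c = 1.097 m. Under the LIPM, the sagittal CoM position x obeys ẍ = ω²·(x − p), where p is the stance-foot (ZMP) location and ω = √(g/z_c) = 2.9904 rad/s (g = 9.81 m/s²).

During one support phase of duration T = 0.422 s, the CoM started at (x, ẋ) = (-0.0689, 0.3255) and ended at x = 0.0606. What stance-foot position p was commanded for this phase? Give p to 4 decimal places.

ωT = 2.9904·0.422 = 1.261949; cosh(ωT) = 1.907700, sinh(ωT) = 1.624598
x(T) = p + (x₀−p)·cosh(ωT) + (ẋ₀/ω)·sinh(ωT) ⇒ p·(1 − cosh) = x(T) − x₀·cosh − (ẋ₀/ω)·sinh
numerator   = 0.0606 − (-0.0689)·1.907700 − (0.3255/2.9904)·1.624598 = 0.015206
denominator = 1 − 1.907700 = -0.907700
p = 0.015206 / -0.907700 = -0.0168

p = -0.0168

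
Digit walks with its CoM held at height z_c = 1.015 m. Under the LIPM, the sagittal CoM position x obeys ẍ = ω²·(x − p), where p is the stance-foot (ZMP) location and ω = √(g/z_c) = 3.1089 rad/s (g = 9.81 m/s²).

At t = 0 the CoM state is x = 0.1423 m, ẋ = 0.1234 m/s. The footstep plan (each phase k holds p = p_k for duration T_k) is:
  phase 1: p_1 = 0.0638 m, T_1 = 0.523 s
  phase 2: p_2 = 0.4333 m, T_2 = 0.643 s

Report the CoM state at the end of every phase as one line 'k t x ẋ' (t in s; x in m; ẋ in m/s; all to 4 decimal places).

phase 1: p=0.0638, T=0.523, ωT=1.625955, cosh=2.639997, sinh=2.443273; start (x,ẋ)=(0.142300, 0.123400) → end (x,ẋ)=(0.368019, 0.922053)
phase 2: p=0.4333, T=0.643, ωT=1.999023, cosh=3.758653, sinh=3.623185; start (x,ẋ)=(0.368019, 0.922053) → end (x,ẋ)=(1.262515, 2.730348)

1 0.5230 0.3680 0.9221
2 1.1660 1.2625 2.7303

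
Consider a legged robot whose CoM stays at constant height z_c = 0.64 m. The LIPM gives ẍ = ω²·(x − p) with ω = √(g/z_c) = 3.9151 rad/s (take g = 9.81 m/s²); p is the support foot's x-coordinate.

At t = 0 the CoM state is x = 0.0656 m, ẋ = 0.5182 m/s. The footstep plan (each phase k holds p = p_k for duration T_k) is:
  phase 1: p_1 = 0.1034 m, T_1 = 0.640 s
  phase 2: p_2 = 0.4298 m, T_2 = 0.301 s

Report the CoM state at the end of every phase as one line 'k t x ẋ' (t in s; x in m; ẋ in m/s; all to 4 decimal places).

phase 1: p=0.1034, T=0.640, ωT=2.505664, cosh=6.166656, sinh=6.085035; start (x,ẋ)=(0.065600, 0.518200) → end (x,ẋ)=(0.675712, 2.295032)
phase 2: p=0.4298, T=0.301, ωT=1.178445, cosh=1.778537, sinh=1.470781; start (x,ẋ)=(0.675712, 2.295032) → end (x,ẋ)=(1.729335, 5.497821)

1 0.6400 0.6757 2.2950
2 0.9410 1.7293 5.4978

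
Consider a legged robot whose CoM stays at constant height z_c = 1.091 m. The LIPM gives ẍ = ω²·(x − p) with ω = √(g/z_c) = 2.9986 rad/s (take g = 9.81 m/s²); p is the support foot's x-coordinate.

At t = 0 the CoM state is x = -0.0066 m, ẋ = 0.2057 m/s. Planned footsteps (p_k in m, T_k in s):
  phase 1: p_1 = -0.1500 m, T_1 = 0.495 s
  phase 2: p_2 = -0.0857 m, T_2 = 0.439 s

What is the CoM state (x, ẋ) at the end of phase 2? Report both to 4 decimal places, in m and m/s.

x = 1.5324, ẋ = 4.8900

phase 1: p=-0.1500, T=0.495, ωT=1.484307, cosh=2.319283, sinh=2.092624; start (x,ẋ)=(-0.006600, 0.205700) → end (x,ẋ)=(0.326136, 1.376903)
phase 2: p=-0.0857, T=0.439, ωT=1.316385, cosh=1.999009, sinh=1.730906; start (x,ẋ)=(0.326136, 1.376903) → end (x,ẋ)=(1.532366, 4.889994)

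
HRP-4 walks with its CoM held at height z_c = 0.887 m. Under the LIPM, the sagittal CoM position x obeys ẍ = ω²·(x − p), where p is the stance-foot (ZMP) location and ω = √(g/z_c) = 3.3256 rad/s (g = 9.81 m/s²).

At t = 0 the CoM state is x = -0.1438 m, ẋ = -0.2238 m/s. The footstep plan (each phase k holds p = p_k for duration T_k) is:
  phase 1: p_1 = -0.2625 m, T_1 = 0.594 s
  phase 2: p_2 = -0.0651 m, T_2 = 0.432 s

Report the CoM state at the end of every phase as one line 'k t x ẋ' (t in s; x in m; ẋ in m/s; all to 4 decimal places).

1 0.5940 -0.0643 0.5733
2 1.0260 0.2788 1.2793

phase 1: p=-0.2625, T=0.594, ωT=1.975406, cosh=3.674127, sinh=3.535422; start (x,ẋ)=(-0.143800, -0.223800) → end (x,ẋ)=(-0.064301, 0.573334)
phase 2: p=-0.0651, T=0.432, ωT=1.436659, cosh=2.222170, sinh=1.984449; start (x,ẋ)=(-0.064301, 0.573334) → end (x,ẋ)=(0.278794, 1.279316)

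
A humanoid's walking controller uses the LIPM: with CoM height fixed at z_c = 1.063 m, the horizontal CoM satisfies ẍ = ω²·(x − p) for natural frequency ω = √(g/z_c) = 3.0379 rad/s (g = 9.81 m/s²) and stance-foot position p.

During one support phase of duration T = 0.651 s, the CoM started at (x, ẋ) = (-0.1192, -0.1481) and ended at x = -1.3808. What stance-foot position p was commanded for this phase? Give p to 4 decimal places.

ωT = 3.0379·0.651 = 1.977673; cosh(ωT) = 3.682149, sinh(ωT) = 3.543759
x(T) = p + (x₀−p)·cosh(ωT) + (ẋ₀/ω)·sinh(ωT) ⇒ p·(1 − cosh) = x(T) − x₀·cosh − (ẋ₀/ω)·sinh
numerator   = -1.3808 − (-0.1192)·3.682149 − (-0.1481/3.0379)·3.543759 = -0.769127
denominator = 1 − 3.682149 = -2.682149
p = -0.769127 / -2.682149 = 0.2868

p = 0.2868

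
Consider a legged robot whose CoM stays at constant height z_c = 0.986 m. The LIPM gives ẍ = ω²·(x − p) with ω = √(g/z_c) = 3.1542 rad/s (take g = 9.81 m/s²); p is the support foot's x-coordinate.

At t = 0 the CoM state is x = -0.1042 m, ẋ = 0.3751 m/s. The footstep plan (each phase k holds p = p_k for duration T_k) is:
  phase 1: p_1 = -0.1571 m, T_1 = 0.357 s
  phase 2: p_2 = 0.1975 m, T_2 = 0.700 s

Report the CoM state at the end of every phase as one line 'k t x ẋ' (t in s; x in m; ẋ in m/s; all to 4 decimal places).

phase 1: p=-0.1571, T=0.357, ωT=1.126049, cosh=1.703881, sinh=1.379569; start (x,ẋ)=(-0.104200, 0.375100) → end (x,ẋ)=(0.097095, 0.869317)
phase 2: p=0.1975, T=0.700, ωT=2.207940, cosh=4.603442, sinh=4.493515; start (x,ẋ)=(0.097095, 0.869317) → end (x,ẋ)=(0.973731, 2.578763)

1 0.3570 0.0971 0.8693
2 1.0570 0.9737 2.5788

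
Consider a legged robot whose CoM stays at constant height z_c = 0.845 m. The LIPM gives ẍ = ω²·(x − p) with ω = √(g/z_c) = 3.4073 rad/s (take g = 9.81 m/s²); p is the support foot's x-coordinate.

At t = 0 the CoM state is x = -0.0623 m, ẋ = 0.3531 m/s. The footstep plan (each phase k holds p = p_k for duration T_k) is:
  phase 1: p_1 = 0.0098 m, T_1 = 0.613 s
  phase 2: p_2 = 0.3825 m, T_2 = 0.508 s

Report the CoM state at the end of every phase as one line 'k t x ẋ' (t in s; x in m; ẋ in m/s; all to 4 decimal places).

1 0.6130 0.1262 0.4708
2 1.1210 0.0141 -1.0171

phase 1: p=0.0098, T=0.613, ωT=2.088675, cosh=4.099030, sinh=3.975179; start (x,ẋ)=(-0.062300, 0.353100) → end (x,ẋ)=(0.126209, 0.470800)
phase 2: p=0.3825, T=0.508, ωT=1.730908, cosh=2.911452, sinh=2.734328; start (x,ẋ)=(0.126209, 0.470800) → end (x,ẋ)=(0.014135, -1.017065)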